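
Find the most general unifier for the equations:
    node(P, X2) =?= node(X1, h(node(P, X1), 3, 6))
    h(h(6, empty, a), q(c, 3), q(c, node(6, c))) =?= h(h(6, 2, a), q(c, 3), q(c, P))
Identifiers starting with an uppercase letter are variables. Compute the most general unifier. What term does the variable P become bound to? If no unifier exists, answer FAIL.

FAIL

Decompose node/2: P =?= X1,  X2 =?= h(node(P, X1), 3, 6).
Bind P := X1; substituting into the remaining equations gives: X2 =?= h(node(X1, X1), 3, 6),  h(h(6, empty, a), q(c, 3), q(c, node(6, c))) =?= h(h(6, 2, a), q(c, 3), q(c, X1)).
Bind X2 := h(node(X1, X1), 3, 6); no other remaining equation mentions X2.
Decompose h/3: h(6, empty, a) =?= h(6, 2, a),  q(c, 3) =?= q(c, 3),  q(c, node(6, c)) =?= q(c, X1).
Decompose h/3: 6 =?= 6,  empty =?= 2,  a =?= a.
Delete trivial equation 6 =?= 6.
Clash: constants empty and 2 differ; no unifier exists.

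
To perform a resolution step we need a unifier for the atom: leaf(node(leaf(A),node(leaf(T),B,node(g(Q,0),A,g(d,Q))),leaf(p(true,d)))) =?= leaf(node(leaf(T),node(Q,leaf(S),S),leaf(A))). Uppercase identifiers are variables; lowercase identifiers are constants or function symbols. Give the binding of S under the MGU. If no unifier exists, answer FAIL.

Decompose leaf/1: node(leaf(A),node(leaf(T),B,node(g(Q,0),A,g(d,Q))),leaf(p(true,d))) =?= node(leaf(T),node(Q,leaf(S),S),leaf(A)).
Decompose node/3: leaf(A) =?= leaf(T),  node(leaf(T),B,node(g(Q,0),A,g(d,Q))) =?= node(Q,leaf(S),S),  leaf(p(true,d)) =?= leaf(A).
Decompose leaf/1: A =?= T.
Bind A := T; substituting into the remaining equations gives: node(leaf(T),B,node(g(Q,0),T,g(d,Q))) =?= node(Q,leaf(S),S),  leaf(p(true,d)) =?= leaf(T).
Decompose node/3: leaf(T) =?= Q,  B =?= leaf(S),  node(g(Q,0),T,g(d,Q)) =?= S.
Bind Q := leaf(T); substituting into the one remaining equation that mentions Q gives: node(g(leaf(T),0),T,g(d,leaf(T))) =?= S.
Bind B := leaf(S); no other remaining equation mentions B.
Bind S := node(g(leaf(T),0),T,g(d,leaf(T))); no other remaining equation mentions S. Substituting into the earlier binding gives B := leaf(node(g(leaf(T),0),T,g(d,leaf(T)))).
Decompose leaf/1: p(true,d) =?= T.
Bind T := p(true,d). Substituting into the earlier bindings gives A := p(true,d), Q := leaf(p(true,d)), B := leaf(node(g(leaf(p(true,d)),0),p(true,d),g(d,leaf(p(true,d))))), S := node(g(leaf(p(true,d)),0),p(true,d),g(d,leaf(p(true,d)))).
MGU = { A -> p(true,d), Q -> leaf(p(true,d)), B -> leaf(node(g(leaf(p(true,d)),0),p(true,d),g(d,leaf(p(true,d))))), S -> node(g(leaf(p(true,d)),0),p(true,d),g(d,leaf(p(true,d)))), T -> p(true,d) }, so S -> node(g(leaf(p(true,d)),0),p(true,d),g(d,leaf(p(true,d)))).

node(g(leaf(p(true,d)),0),p(true,d),g(d,leaf(p(true,d))))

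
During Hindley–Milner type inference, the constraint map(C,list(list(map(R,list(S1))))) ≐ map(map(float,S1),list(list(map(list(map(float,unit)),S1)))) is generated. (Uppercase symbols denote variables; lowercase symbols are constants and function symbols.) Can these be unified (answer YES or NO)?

NO

Decompose map/2: C ≐ map(float,S1),  list(list(map(R,list(S1)))) ≐ list(list(map(list(map(float,unit)),S1))).
Bind C := map(float,S1); no other remaining equation mentions C.
Decompose list/1: list(map(R,list(S1))) ≐ list(map(list(map(float,unit)),S1)).
Decompose list/1: map(R,list(S1)) ≐ map(list(map(float,unit)),S1).
Decompose map/2: R ≐ list(map(float,unit)),  list(S1) ≐ S1.
Bind R := list(map(float,unit)); no other remaining equation mentions R.
Occurs check fails: S1 occurs in list(S1); the equation S1 ≐ list(S1) has no finite solution.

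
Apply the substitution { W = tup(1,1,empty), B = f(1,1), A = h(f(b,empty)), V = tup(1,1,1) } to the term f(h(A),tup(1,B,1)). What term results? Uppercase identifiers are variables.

f(h(h(f(b,empty))),tup(1,f(1,1),1))

Replace each occurrence of B with f(1,1).
Replace each occurrence of A with h(f(b,empty)).
Result: f(h(h(f(b,empty))),tup(1,f(1,1),1)).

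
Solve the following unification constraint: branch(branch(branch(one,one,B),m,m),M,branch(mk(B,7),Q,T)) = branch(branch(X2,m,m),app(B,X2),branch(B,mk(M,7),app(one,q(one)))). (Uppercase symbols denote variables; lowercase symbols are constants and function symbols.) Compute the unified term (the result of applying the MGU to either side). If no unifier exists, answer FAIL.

Decompose branch/3: branch(branch(one,one,B),m,m) = branch(X2,m,m),  M = app(B,X2),  branch(mk(B,7),Q,T) = branch(B,mk(M,7),app(one,q(one))).
Decompose branch/3: branch(one,one,B) = X2,  m = m,  m = m.
Bind X2 := branch(one,one,B); substituting into the one remaining equation that mentions X2 gives: M = app(B,branch(one,one,B)).
Delete trivial equation m = m.
Delete trivial equation m = m.
Bind M := app(B,branch(one,one,B)); substituting into the remaining equation gives: branch(mk(B,7),Q,T) = branch(B,mk(app(B,branch(one,one,B)),7),app(one,q(one))).
Decompose branch/3: mk(B,7) = B,  Q = mk(app(B,branch(one,one,B)),7),  T = app(one,q(one)).
Occurs check fails: B occurs in mk(B,7); the equation B = mk(B,7) has no finite solution.

FAIL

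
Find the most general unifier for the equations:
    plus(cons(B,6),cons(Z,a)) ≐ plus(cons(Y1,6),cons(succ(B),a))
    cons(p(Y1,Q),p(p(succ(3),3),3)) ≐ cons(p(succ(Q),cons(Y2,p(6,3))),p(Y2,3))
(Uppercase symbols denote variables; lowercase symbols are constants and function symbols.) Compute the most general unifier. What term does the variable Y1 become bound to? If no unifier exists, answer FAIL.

succ(cons(p(succ(3),3),p(6,3)))

Decompose plus/2: cons(B,6) ≐ cons(Y1,6),  cons(Z,a) ≐ cons(succ(B),a).
Decompose cons/2: B ≐ Y1,  6 ≐ 6.
Bind B := Y1; substituting into the one remaining equation that mentions B gives: cons(Z,a) ≐ cons(succ(Y1),a).
Delete trivial equation 6 ≐ 6.
Decompose cons/2: Z ≐ succ(Y1),  a ≐ a.
Bind Z := succ(Y1); no other remaining equation mentions Z.
Delete trivial equation a ≐ a.
Decompose cons/2: p(Y1,Q) ≐ p(succ(Q),cons(Y2,p(6,3))),  p(p(succ(3),3),3) ≐ p(Y2,3).
Decompose p/2: Y1 ≐ succ(Q),  Q ≐ cons(Y2,p(6,3)).
Bind Y1 := succ(Q); no other remaining equation mentions Y1. Substituting into the earlier bindings gives B := succ(Q), Z := succ(succ(Q)).
Bind Q := cons(Y2,p(6,3)); no other remaining equation mentions Q. Substituting into the earlier bindings gives B := succ(cons(Y2,p(6,3))), Z := succ(succ(cons(Y2,p(6,3)))), Y1 := succ(cons(Y2,p(6,3))).
Decompose p/2: p(succ(3),3) ≐ Y2,  3 ≐ 3.
Bind Y2 := p(succ(3),3); no other remaining equation mentions Y2. Substituting into the earlier bindings gives B := succ(cons(p(succ(3),3),p(6,3))), Z := succ(succ(cons(p(succ(3),3),p(6,3)))), Y1 := succ(cons(p(succ(3),3),p(6,3))), Q := cons(p(succ(3),3),p(6,3)).
Delete trivial equation 3 ≐ 3.
MGU = { B -> succ(cons(p(succ(3),3),p(6,3))), Z -> succ(succ(cons(p(succ(3),3),p(6,3)))), Y1 -> succ(cons(p(succ(3),3),p(6,3))), Q -> cons(p(succ(3),3),p(6,3)), Y2 -> p(succ(3),3) }, so Y1 -> succ(cons(p(succ(3),3),p(6,3))).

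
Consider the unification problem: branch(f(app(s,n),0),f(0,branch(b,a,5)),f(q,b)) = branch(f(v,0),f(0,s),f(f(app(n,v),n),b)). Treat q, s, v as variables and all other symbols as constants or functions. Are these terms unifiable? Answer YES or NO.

Decompose branch/3: f(app(s,n),0) = f(v,0),  f(0,branch(b,a,5)) = f(0,s),  f(q,b) = f(f(app(n,v),n),b).
Decompose f/2: app(s,n) = v,  0 = 0.
Bind v := app(s,n); substituting into the one remaining equation that mentions v gives: f(q,b) = f(f(app(n,app(s,n)),n),b).
Delete trivial equation 0 = 0.
Decompose f/2: 0 = 0,  branch(b,a,5) = s.
Delete trivial equation 0 = 0.
Bind s := branch(b,a,5); substituting into the remaining equation gives: f(q,b) = f(f(app(n,app(branch(b,a,5),n)),n),b). Substituting into the earlier binding gives v := app(branch(b,a,5),n).
Decompose f/2: q = f(app(n,app(branch(b,a,5),n)),n),  b = b.
Bind q := f(app(n,app(branch(b,a,5),n)),n); no other remaining equation mentions q.
Delete trivial equation b = b.
No equations remain and no clash or occurs-check failure arose, so a unifier exists.

YES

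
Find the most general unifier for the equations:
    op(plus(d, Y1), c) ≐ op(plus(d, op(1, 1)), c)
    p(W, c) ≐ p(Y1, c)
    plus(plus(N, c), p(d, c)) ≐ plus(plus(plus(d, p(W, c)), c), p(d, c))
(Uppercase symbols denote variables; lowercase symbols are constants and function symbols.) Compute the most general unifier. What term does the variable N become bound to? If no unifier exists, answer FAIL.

Decompose op/2: plus(d, Y1) ≐ plus(d, op(1, 1)),  c ≐ c.
Decompose plus/2: d ≐ d,  Y1 ≐ op(1, 1).
Delete trivial equation d ≐ d.
Bind Y1 := op(1, 1); substituting into the one remaining equation that mentions Y1 gives: p(W, c) ≐ p(op(1, 1), c).
Delete trivial equation c ≐ c.
Decompose p/2: W ≐ op(1, 1),  c ≐ c.
Bind W := op(1, 1); substituting into the one remaining equation that mentions W gives: plus(plus(N, c), p(d, c)) ≐ plus(plus(plus(d, p(op(1, 1), c)), c), p(d, c)).
Delete trivial equation c ≐ c.
Decompose plus/2: plus(N, c) ≐ plus(plus(d, p(op(1, 1), c)), c),  p(d, c) ≐ p(d, c).
Decompose plus/2: N ≐ plus(d, p(op(1, 1), c)),  c ≐ c.
Bind N := plus(d, p(op(1, 1), c)); no other remaining equation mentions N.
Delete trivial equation c ≐ c.
Delete trivial equation p(d, c) ≐ p(d, c).
MGU = { Y1 := op(1, 1), W := op(1, 1), N := plus(d, p(op(1, 1), c)) }, so N := plus(d, p(op(1, 1), c)).

plus(d, p(op(1, 1), c))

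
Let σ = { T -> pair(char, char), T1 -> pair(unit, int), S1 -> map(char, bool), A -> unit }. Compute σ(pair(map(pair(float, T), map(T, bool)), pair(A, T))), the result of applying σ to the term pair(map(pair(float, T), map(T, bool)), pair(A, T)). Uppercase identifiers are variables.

pair(map(pair(float, pair(char, char)), map(pair(char, char), bool)), pair(unit, pair(char, char)))

Replace each occurrence of T with pair(char, char).
Replace each occurrence of A with unit.
Result: pair(map(pair(float, pair(char, char)), map(pair(char, char), bool)), pair(unit, pair(char, char))).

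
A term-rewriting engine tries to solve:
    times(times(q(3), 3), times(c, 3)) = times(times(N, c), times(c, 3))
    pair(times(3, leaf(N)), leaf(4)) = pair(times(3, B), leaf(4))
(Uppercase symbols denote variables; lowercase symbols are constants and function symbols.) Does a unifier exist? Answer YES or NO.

NO

Decompose times/2: times(q(3), 3) = times(N, c),  times(c, 3) = times(c, 3).
Decompose times/2: q(3) = N,  3 = c.
Bind N := q(3); substituting into the one remaining equation that mentions N gives: pair(times(3, leaf(q(3))), leaf(4)) = pair(times(3, B), leaf(4)).
Clash: constants 3 and c differ; no unifier exists.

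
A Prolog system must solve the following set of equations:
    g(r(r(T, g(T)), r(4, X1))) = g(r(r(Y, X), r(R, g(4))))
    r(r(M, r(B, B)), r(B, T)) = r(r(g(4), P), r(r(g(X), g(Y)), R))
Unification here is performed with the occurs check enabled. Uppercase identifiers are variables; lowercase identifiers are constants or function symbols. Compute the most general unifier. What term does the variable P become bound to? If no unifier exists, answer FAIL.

Decompose g/1: r(r(T, g(T)), r(4, X1)) = r(r(Y, X), r(R, g(4))).
Decompose r/2: r(T, g(T)) = r(Y, X),  r(4, X1) = r(R, g(4)).
Decompose r/2: T = Y,  g(T) = X.
Bind T := Y; substituting into the 2 remaining equations that mention T gives: g(Y) = X,  r(r(M, r(B, B)), r(B, Y)) = r(r(g(4), P), r(r(g(X), g(Y)), R)).
Bind X := g(Y); substituting into the one remaining equation that mentions X gives: r(r(M, r(B, B)), r(B, Y)) = r(r(g(4), P), r(r(g(g(Y)), g(Y)), R)).
Decompose r/2: 4 = R,  X1 = g(4).
Bind R := 4; substituting into the one remaining equation that mentions R gives: r(r(M, r(B, B)), r(B, Y)) = r(r(g(4), P), r(r(g(g(Y)), g(Y)), 4)).
Bind X1 := g(4); no other remaining equation mentions X1.
Decompose r/2: r(M, r(B, B)) = r(g(4), P),  r(B, Y) = r(r(g(g(Y)), g(Y)), 4).
Decompose r/2: M = g(4),  r(B, B) = P.
Bind M := g(4); no other remaining equation mentions M.
Bind P := r(B, B); no other remaining equation mentions P.
Decompose r/2: B = r(g(g(Y)), g(Y)),  Y = 4.
Bind B := r(g(g(Y)), g(Y)); no other remaining equation mentions B. Substituting into the earlier binding gives P := r(r(g(g(Y)), g(Y)), r(g(g(Y)), g(Y))).
Bind Y := 4. Substituting into the earlier bindings gives T := 4, X := g(4), P := r(r(g(g(4)), g(4)), r(g(g(4)), g(4))), B := r(g(g(4)), g(4)).
MGU = { T ↦ 4, X ↦ g(4), R ↦ 4, X1 ↦ g(4), M ↦ g(4), P ↦ r(r(g(g(4)), g(4)), r(g(g(4)), g(4))), B ↦ r(g(g(4)), g(4)), Y ↦ 4 }, so P ↦ r(r(g(g(4)), g(4)), r(g(g(4)), g(4))).

r(r(g(g(4)), g(4)), r(g(g(4)), g(4)))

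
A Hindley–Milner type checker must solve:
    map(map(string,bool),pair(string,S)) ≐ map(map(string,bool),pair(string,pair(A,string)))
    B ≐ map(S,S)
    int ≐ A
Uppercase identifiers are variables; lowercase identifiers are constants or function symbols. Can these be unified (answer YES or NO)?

Decompose map/2: map(string,bool) ≐ map(string,bool),  pair(string,S) ≐ pair(string,pair(A,string)).
Delete trivial equation map(string,bool) ≐ map(string,bool).
Decompose pair/2: string ≐ string,  S ≐ pair(A,string).
Delete trivial equation string ≐ string.
Bind S := pair(A,string); substituting into the one remaining equation that mentions S gives: B ≐ map(pair(A,string),pair(A,string)).
Bind B := map(pair(A,string),pair(A,string)); no other remaining equation mentions B.
Bind A := int. Substituting into the earlier bindings gives S := pair(int,string), B := map(pair(int,string),pair(int,string)).
No equations remain and no clash or occurs-check failure arose, so a unifier exists.

YES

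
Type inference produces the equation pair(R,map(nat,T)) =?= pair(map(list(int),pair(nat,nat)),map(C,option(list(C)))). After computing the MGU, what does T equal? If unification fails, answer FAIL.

option(list(nat))

Decompose pair/2: R =?= map(list(int),pair(nat,nat)),  map(nat,T) =?= map(C,option(list(C))).
Bind R := map(list(int),pair(nat,nat)); no other remaining equation mentions R.
Decompose map/2: nat =?= C,  T =?= option(list(C)).
Bind C := nat; substituting into the remaining equation gives: T =?= option(list(nat)).
Bind T := option(list(nat)).
MGU = { R ↦ map(list(int),pair(nat,nat)), C ↦ nat, T ↦ option(list(nat)) }, so T ↦ option(list(nat)).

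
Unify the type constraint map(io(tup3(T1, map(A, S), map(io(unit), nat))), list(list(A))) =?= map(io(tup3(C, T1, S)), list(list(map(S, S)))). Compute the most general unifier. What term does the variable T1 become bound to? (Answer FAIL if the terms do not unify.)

Decompose map/2: io(tup3(T1, map(A, S), map(io(unit), nat))) =?= io(tup3(C, T1, S)),  list(list(A)) =?= list(list(map(S, S))).
Decompose io/1: tup3(T1, map(A, S), map(io(unit), nat)) =?= tup3(C, T1, S).
Decompose tup3/3: T1 =?= C,  map(A, S) =?= T1,  map(io(unit), nat) =?= S.
Bind T1 := C; substituting into the one remaining equation that mentions T1 gives: map(A, S) =?= C.
Bind C := map(A, S); no other remaining equation mentions C. Substituting into the earlier binding gives T1 := map(A, S).
Bind S := map(io(unit), nat); substituting into the remaining equation gives: list(list(A)) =?= list(list(map(map(io(unit), nat), map(io(unit), nat)))). Substituting into the earlier bindings gives T1 := map(A, map(io(unit), nat)), C := map(A, map(io(unit), nat)).
Decompose list/1: list(A) =?= list(map(map(io(unit), nat), map(io(unit), nat))).
Decompose list/1: A =?= map(map(io(unit), nat), map(io(unit), nat)).
Bind A := map(map(io(unit), nat), map(io(unit), nat)). Substituting into the earlier bindings gives T1 := map(map(map(io(unit), nat), map(io(unit), nat)), map(io(unit), nat)), C := map(map(map(io(unit), nat), map(io(unit), nat)), map(io(unit), nat)).
MGU = { T1 -> map(map(map(io(unit), nat), map(io(unit), nat)), map(io(unit), nat)), C -> map(map(map(io(unit), nat), map(io(unit), nat)), map(io(unit), nat)), S -> map(io(unit), nat), A -> map(map(io(unit), nat), map(io(unit), nat)) }, so T1 -> map(map(map(io(unit), nat), map(io(unit), nat)), map(io(unit), nat)).

map(map(map(io(unit), nat), map(io(unit), nat)), map(io(unit), nat))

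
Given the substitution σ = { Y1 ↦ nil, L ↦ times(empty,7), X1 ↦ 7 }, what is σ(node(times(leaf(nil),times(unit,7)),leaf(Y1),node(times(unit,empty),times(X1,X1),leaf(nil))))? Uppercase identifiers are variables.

node(times(leaf(nil),times(unit,7)),leaf(nil),node(times(unit,empty),times(7,7),leaf(nil)))

Replace each occurrence of Y1 with nil.
Replace each occurrence of X1 with 7.
Result: node(times(leaf(nil),times(unit,7)),leaf(nil),node(times(unit,empty),times(7,7),leaf(nil))).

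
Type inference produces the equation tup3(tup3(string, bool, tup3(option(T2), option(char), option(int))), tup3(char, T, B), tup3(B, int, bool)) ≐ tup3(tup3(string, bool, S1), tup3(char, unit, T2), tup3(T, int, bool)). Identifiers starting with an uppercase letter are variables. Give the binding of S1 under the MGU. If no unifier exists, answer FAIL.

tup3(option(unit), option(char), option(int))

Decompose tup3/3: tup3(string, bool, tup3(option(T2), option(char), option(int))) ≐ tup3(string, bool, S1),  tup3(char, T, B) ≐ tup3(char, unit, T2),  tup3(B, int, bool) ≐ tup3(T, int, bool).
Decompose tup3/3: string ≐ string,  bool ≐ bool,  tup3(option(T2), option(char), option(int)) ≐ S1.
Delete trivial equation string ≐ string.
Delete trivial equation bool ≐ bool.
Bind S1 := tup3(option(T2), option(char), option(int)); no other remaining equation mentions S1.
Decompose tup3/3: char ≐ char,  T ≐ unit,  B ≐ T2.
Delete trivial equation char ≐ char.
Bind T := unit; substituting into the one remaining equation that mentions T gives: tup3(B, int, bool) ≐ tup3(unit, int, bool).
Bind B := T2; substituting into the remaining equation gives: tup3(T2, int, bool) ≐ tup3(unit, int, bool).
Decompose tup3/3: T2 ≐ unit,  int ≐ int,  bool ≐ bool.
Bind T2 := unit; no other remaining equation mentions T2. Substituting into the earlier bindings gives S1 := tup3(option(unit), option(char), option(int)), B := unit.
Delete trivial equation int ≐ int.
Delete trivial equation bool ≐ bool.
MGU = { S1 ↦ tup3(option(unit), option(char), option(int)), T ↦ unit, B ↦ unit, T2 ↦ unit }, so S1 ↦ tup3(option(unit), option(char), option(int)).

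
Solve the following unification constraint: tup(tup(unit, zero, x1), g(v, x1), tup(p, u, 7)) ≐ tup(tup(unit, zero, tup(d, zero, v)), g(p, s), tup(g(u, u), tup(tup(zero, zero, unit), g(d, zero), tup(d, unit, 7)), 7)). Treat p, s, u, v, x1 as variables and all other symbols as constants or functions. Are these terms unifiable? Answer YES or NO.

Decompose tup/3: tup(unit, zero, x1) ≐ tup(unit, zero, tup(d, zero, v)),  g(v, x1) ≐ g(p, s),  tup(p, u, 7) ≐ tup(g(u, u), tup(tup(zero, zero, unit), g(d, zero), tup(d, unit, 7)), 7).
Decompose tup/3: unit ≐ unit,  zero ≐ zero,  x1 ≐ tup(d, zero, v).
Delete trivial equation unit ≐ unit.
Delete trivial equation zero ≐ zero.
Bind x1 := tup(d, zero, v); substituting into the one remaining equation that mentions x1 gives: g(v, tup(d, zero, v)) ≐ g(p, s).
Decompose g/2: v ≐ p,  tup(d, zero, v) ≐ s.
Bind v := p; substituting into the one remaining equation that mentions v gives: tup(d, zero, p) ≐ s. Substituting into the earlier binding gives x1 := tup(d, zero, p).
Bind s := tup(d, zero, p); no other remaining equation mentions s.
Decompose tup/3: p ≐ g(u, u),  u ≐ tup(tup(zero, zero, unit), g(d, zero), tup(d, unit, 7)),  7 ≐ 7.
Bind p := g(u, u); no other remaining equation mentions p. Substituting into the earlier bindings gives x1 := tup(d, zero, g(u, u)), v := g(u, u), s := tup(d, zero, g(u, u)).
Bind u := tup(tup(zero, zero, unit), g(d, zero), tup(d, unit, 7)); no other remaining equation mentions u. Substituting into the earlier bindings gives x1 := tup(d, zero, g(tup(tup(zero, zero, unit), g(d, zero), tup(d, unit, 7)), tup(tup(zero, zero, unit), g(d, zero), tup(d, unit, 7)))), v := g(tup(tup(zero, zero, unit), g(d, zero), tup(d, unit, 7)), tup(tup(zero, zero, unit), g(d, zero), tup(d, unit, 7))), s := tup(d, zero, g(tup(tup(zero, zero, unit), g(d, zero), tup(d, unit, 7)), tup(tup(zero, zero, unit), g(d, zero), tup(d, unit, 7)))), p := g(tup(tup(zero, zero, unit), g(d, zero), tup(d, unit, 7)), tup(tup(zero, zero, unit), g(d, zero), tup(d, unit, 7))).
Delete trivial equation 7 ≐ 7.
No equations remain and no clash or occurs-check failure arose, so a unifier exists.

YES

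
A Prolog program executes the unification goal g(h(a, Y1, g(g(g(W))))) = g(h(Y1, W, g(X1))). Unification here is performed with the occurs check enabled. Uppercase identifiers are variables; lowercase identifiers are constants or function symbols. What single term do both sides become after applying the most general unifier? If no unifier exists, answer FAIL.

Decompose g/1: h(a, Y1, g(g(g(W)))) = h(Y1, W, g(X1)).
Decompose h/3: a = Y1,  Y1 = W,  g(g(g(W))) = g(X1).
Bind Y1 := a; substituting into the one remaining equation that mentions Y1 gives: a = W.
Bind W := a; substituting into the remaining equation gives: g(g(g(a))) = g(X1).
Decompose g/1: g(g(a)) = X1.
Bind X1 := g(g(a)).
Applying the MGU to either side gives g(h(a, a, g(g(g(a))))).

g(h(a, a, g(g(g(a)))))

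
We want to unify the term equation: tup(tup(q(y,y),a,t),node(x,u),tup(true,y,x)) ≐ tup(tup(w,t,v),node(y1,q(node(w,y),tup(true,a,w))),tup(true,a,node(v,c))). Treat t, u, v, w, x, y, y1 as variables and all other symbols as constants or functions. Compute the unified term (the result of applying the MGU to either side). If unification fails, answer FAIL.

tup(tup(q(a,a),a,a),node(node(a,c),q(node(q(a,a),a),tup(true,a,q(a,a)))),tup(true,a,node(a,c)))

Decompose tup/3: tup(q(y,y),a,t) ≐ tup(w,t,v),  node(x,u) ≐ node(y1,q(node(w,y),tup(true,a,w))),  tup(true,y,x) ≐ tup(true,a,node(v,c)).
Decompose tup/3: q(y,y) ≐ w,  a ≐ t,  t ≐ v.
Bind w := q(y,y); substituting into the one remaining equation that mentions w gives: node(x,u) ≐ node(y1,q(node(q(y,y),y),tup(true,a,q(y,y)))).
Bind t := a; substituting into the one remaining equation that mentions t gives: a ≐ v.
Bind v := a; substituting into the one remaining equation that mentions v gives: tup(true,y,x) ≐ tup(true,a,node(a,c)).
Decompose node/2: x ≐ y1,  u ≐ q(node(q(y,y),y),tup(true,a,q(y,y))).
Bind x := y1; substituting into the one remaining equation that mentions x gives: tup(true,y,y1) ≐ tup(true,a,node(a,c)).
Bind u := q(node(q(y,y),y),tup(true,a,q(y,y))); no other remaining equation mentions u.
Decompose tup/3: true ≐ true,  y ≐ a,  y1 ≐ node(a,c).
Delete trivial equation true ≐ true.
Bind y := a; no other remaining equation mentions y. Substituting into the earlier bindings gives w := q(a,a), u := q(node(q(a,a),a),tup(true,a,q(a,a))).
Bind y1 := node(a,c). Substituting into the earlier binding gives x := node(a,c).
Applying the MGU to either side gives tup(tup(q(a,a),a,a),node(node(a,c),q(node(q(a,a),a),tup(true,a,q(a,a)))),tup(true,a,node(a,c))).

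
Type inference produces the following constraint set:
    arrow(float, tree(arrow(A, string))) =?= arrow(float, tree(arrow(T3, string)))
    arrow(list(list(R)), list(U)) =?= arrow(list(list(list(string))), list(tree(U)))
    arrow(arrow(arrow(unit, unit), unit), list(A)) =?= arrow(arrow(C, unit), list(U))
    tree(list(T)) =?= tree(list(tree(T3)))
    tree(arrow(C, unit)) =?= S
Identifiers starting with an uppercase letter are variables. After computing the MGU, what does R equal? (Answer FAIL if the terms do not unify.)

Decompose arrow/2: float =?= float,  tree(arrow(A, string)) =?= tree(arrow(T3, string)).
Delete trivial equation float =?= float.
Decompose tree/1: arrow(A, string) =?= arrow(T3, string).
Decompose arrow/2: A =?= T3,  string =?= string.
Bind A := T3; substituting into the one remaining equation that mentions A gives: arrow(arrow(arrow(unit, unit), unit), list(T3)) =?= arrow(arrow(C, unit), list(U)).
Delete trivial equation string =?= string.
Decompose arrow/2: list(list(R)) =?= list(list(list(string))),  list(U) =?= list(tree(U)).
Decompose list/1: list(R) =?= list(list(string)).
Decompose list/1: R =?= list(string).
Bind R := list(string); no other remaining equation mentions R.
Decompose list/1: U =?= tree(U).
Occurs check fails: U occurs in tree(U); the equation U =?= tree(U) has no finite solution.

FAIL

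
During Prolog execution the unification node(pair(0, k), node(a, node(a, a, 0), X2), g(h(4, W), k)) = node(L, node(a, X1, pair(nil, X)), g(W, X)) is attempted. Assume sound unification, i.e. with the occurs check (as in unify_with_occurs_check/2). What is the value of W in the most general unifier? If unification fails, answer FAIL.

FAIL

Decompose node/3: pair(0, k) = L,  node(a, node(a, a, 0), X2) = node(a, X1, pair(nil, X)),  g(h(4, W), k) = g(W, X).
Bind L := pair(0, k); no other remaining equation mentions L.
Decompose node/3: a = a,  node(a, a, 0) = X1,  X2 = pair(nil, X).
Delete trivial equation a = a.
Bind X1 := node(a, a, 0); no other remaining equation mentions X1.
Bind X2 := pair(nil, X); no other remaining equation mentions X2.
Decompose g/2: h(4, W) = W,  k = X.
Occurs check fails: W occurs in h(4, W); the equation W = h(4, W) has no finite solution.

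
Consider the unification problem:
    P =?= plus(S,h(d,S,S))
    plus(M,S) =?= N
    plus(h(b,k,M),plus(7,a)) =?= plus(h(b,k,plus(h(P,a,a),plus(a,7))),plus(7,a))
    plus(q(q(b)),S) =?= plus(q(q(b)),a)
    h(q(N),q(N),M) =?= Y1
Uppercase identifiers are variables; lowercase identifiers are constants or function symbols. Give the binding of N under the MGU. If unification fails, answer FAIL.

Bind P := plus(S,h(d,S,S)); substituting into the one remaining equation that mentions P gives: plus(h(b,k,M),plus(7,a)) =?= plus(h(b,k,plus(h(plus(S,h(d,S,S)),a,a),plus(a,7))),plus(7,a)).
Bind N := plus(M,S); substituting into the one remaining equation that mentions N gives: h(q(plus(M,S)),q(plus(M,S)),M) =?= Y1.
Decompose plus/2: h(b,k,M) =?= h(b,k,plus(h(plus(S,h(d,S,S)),a,a),plus(a,7))),  plus(7,a) =?= plus(7,a).
Decompose h/3: b =?= b,  k =?= k,  M =?= plus(h(plus(S,h(d,S,S)),a,a),plus(a,7)).
Delete trivial equation b =?= b.
Delete trivial equation k =?= k.
Bind M := plus(h(plus(S,h(d,S,S)),a,a),plus(a,7)); substituting into the one remaining equation that mentions M gives: h(q(plus(plus(h(plus(S,h(d,S,S)),a,a),plus(a,7)),S)),q(plus(plus(h(plus(S,h(d,S,S)),a,a),plus(a,7)),S)),plus(h(plus(S,h(d,S,S)),a,a),plus(a,7))) =?= Y1. Substituting into the earlier binding gives N := plus(plus(h(plus(S,h(d,S,S)),a,a),plus(a,7)),S).
Delete trivial equation plus(7,a) =?= plus(7,a).
Decompose plus/2: q(q(b)) =?= q(q(b)),  S =?= a.
Delete trivial equation q(q(b)) =?= q(q(b)).
Bind S := a; substituting into the remaining equation gives: h(q(plus(plus(h(plus(a,h(d,a,a)),a,a),plus(a,7)),a)),q(plus(plus(h(plus(a,h(d,a,a)),a,a),plus(a,7)),a)),plus(h(plus(a,h(d,a,a)),a,a),plus(a,7))) =?= Y1. Substituting into the earlier bindings gives P := plus(a,h(d,a,a)), N := plus(plus(h(plus(a,h(d,a,a)),a,a),plus(a,7)),a), M := plus(h(plus(a,h(d,a,a)),a,a),plus(a,7)).
Bind Y1 := h(q(plus(plus(h(plus(a,h(d,a,a)),a,a),plus(a,7)),a)),q(plus(plus(h(plus(a,h(d,a,a)),a,a),plus(a,7)),a)),plus(h(plus(a,h(d,a,a)),a,a),plus(a,7))).
MGU = { P ↦ plus(a,h(d,a,a)), N ↦ plus(plus(h(plus(a,h(d,a,a)),a,a),plus(a,7)),a), M ↦ plus(h(plus(a,h(d,a,a)),a,a),plus(a,7)), S ↦ a, Y1 ↦ h(q(plus(plus(h(plus(a,h(d,a,a)),a,a),plus(a,7)),a)),q(plus(plus(h(plus(a,h(d,a,a)),a,a),plus(a,7)),a)),plus(h(plus(a,h(d,a,a)),a,a),plus(a,7))) }, so N ↦ plus(plus(h(plus(a,h(d,a,a)),a,a),plus(a,7)),a).

plus(plus(h(plus(a,h(d,a,a)),a,a),plus(a,7)),a)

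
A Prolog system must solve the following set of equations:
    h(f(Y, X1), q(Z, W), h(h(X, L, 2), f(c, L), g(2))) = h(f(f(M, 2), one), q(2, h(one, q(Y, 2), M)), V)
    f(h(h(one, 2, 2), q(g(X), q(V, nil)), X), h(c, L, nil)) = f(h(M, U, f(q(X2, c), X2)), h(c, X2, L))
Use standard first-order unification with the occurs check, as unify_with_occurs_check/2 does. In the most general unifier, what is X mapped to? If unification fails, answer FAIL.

Decompose h/3: f(Y, X1) = f(f(M, 2), one),  q(Z, W) = q(2, h(one, q(Y, 2), M)),  h(h(X, L, 2), f(c, L), g(2)) = V.
Decompose f/2: Y = f(M, 2),  X1 = one.
Bind Y := f(M, 2); substituting into the one remaining equation that mentions Y gives: q(Z, W) = q(2, h(one, q(f(M, 2), 2), M)).
Bind X1 := one; no other remaining equation mentions X1.
Decompose q/2: Z = 2,  W = h(one, q(f(M, 2), 2), M).
Bind Z := 2; no other remaining equation mentions Z.
Bind W := h(one, q(f(M, 2), 2), M); no other remaining equation mentions W.
Bind V := h(h(X, L, 2), f(c, L), g(2)); substituting into the remaining equation gives: f(h(h(one, 2, 2), q(g(X), q(h(h(X, L, 2), f(c, L), g(2)), nil)), X), h(c, L, nil)) = f(h(M, U, f(q(X2, c), X2)), h(c, X2, L)).
Decompose f/2: h(h(one, 2, 2), q(g(X), q(h(h(X, L, 2), f(c, L), g(2)), nil)), X) = h(M, U, f(q(X2, c), X2)),  h(c, L, nil) = h(c, X2, L).
Decompose h/3: h(one, 2, 2) = M,  q(g(X), q(h(h(X, L, 2), f(c, L), g(2)), nil)) = U,  X = f(q(X2, c), X2).
Bind M := h(one, 2, 2); no other remaining equation mentions M. Substituting into the earlier bindings gives Y := f(h(one, 2, 2), 2), W := h(one, q(f(h(one, 2, 2), 2), 2), h(one, 2, 2)).
Bind U := q(g(X), q(h(h(X, L, 2), f(c, L), g(2)), nil)); no other remaining equation mentions U.
Bind X := f(q(X2, c), X2); no other remaining equation mentions X. Substituting into the earlier bindings gives V := h(h(f(q(X2, c), X2), L, 2), f(c, L), g(2)), U := q(g(f(q(X2, c), X2)), q(h(h(f(q(X2, c), X2), L, 2), f(c, L), g(2)), nil)).
Decompose h/3: c = c,  L = X2,  nil = L.
Delete trivial equation c = c.
Bind L := X2; substituting into the remaining equation gives: nil = X2. Substituting into the earlier bindings gives V := h(h(f(q(X2, c), X2), X2, 2), f(c, X2), g(2)), U := q(g(f(q(X2, c), X2)), q(h(h(f(q(X2, c), X2), X2, 2), f(c, X2), g(2)), nil)).
Bind X2 := nil. Substituting into the earlier bindings gives V := h(h(f(q(nil, c), nil), nil, 2), f(c, nil), g(2)), U := q(g(f(q(nil, c), nil)), q(h(h(f(q(nil, c), nil), nil, 2), f(c, nil), g(2)), nil)), X := f(q(nil, c), nil), L := nil.
MGU = { Y ↦ f(h(one, 2, 2), 2), X1 ↦ one, Z ↦ 2, W ↦ h(one, q(f(h(one, 2, 2), 2), 2), h(one, 2, 2)), V ↦ h(h(f(q(nil, c), nil), nil, 2), f(c, nil), g(2)), M ↦ h(one, 2, 2), U ↦ q(g(f(q(nil, c), nil)), q(h(h(f(q(nil, c), nil), nil, 2), f(c, nil), g(2)), nil)), X ↦ f(q(nil, c), nil), L ↦ nil, X2 ↦ nil }, so X ↦ f(q(nil, c), nil).

f(q(nil, c), nil)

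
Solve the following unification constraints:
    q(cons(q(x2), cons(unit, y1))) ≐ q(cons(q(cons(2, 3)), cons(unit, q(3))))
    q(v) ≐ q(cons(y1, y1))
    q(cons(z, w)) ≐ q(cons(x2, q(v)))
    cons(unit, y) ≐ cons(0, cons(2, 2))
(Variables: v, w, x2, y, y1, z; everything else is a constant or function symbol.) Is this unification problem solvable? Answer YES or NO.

NO

Decompose q/1: cons(q(x2), cons(unit, y1)) ≐ cons(q(cons(2, 3)), cons(unit, q(3))).
Decompose cons/2: q(x2) ≐ q(cons(2, 3)),  cons(unit, y1) ≐ cons(unit, q(3)).
Decompose q/1: x2 ≐ cons(2, 3).
Bind x2 := cons(2, 3); substituting into the one remaining equation that mentions x2 gives: q(cons(z, w)) ≐ q(cons(cons(2, 3), q(v))).
Decompose cons/2: unit ≐ unit,  y1 ≐ q(3).
Delete trivial equation unit ≐ unit.
Bind y1 := q(3); substituting into the one remaining equation that mentions y1 gives: q(v) ≐ q(cons(q(3), q(3))).
Decompose q/1: v ≐ cons(q(3), q(3)).
Bind v := cons(q(3), q(3)); substituting into the one remaining equation that mentions v gives: q(cons(z, w)) ≐ q(cons(cons(2, 3), q(cons(q(3), q(3))))).
Decompose q/1: cons(z, w) ≐ cons(cons(2, 3), q(cons(q(3), q(3)))).
Decompose cons/2: z ≐ cons(2, 3),  w ≐ q(cons(q(3), q(3))).
Bind z := cons(2, 3); no other remaining equation mentions z.
Bind w := q(cons(q(3), q(3))); no other remaining equation mentions w.
Decompose cons/2: unit ≐ 0,  y ≐ cons(2, 2).
Clash: constants unit and 0 differ; no unifier exists.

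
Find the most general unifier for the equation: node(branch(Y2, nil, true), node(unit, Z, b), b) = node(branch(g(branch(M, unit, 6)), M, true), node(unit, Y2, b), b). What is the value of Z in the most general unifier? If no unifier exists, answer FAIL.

Decompose node/3: branch(Y2, nil, true) = branch(g(branch(M, unit, 6)), M, true),  node(unit, Z, b) = node(unit, Y2, b),  b = b.
Decompose branch/3: Y2 = g(branch(M, unit, 6)),  nil = M,  true = true.
Bind Y2 := g(branch(M, unit, 6)); substituting into the one remaining equation that mentions Y2 gives: node(unit, Z, b) = node(unit, g(branch(M, unit, 6)), b).
Bind M := nil; substituting into the one remaining equation that mentions M gives: node(unit, Z, b) = node(unit, g(branch(nil, unit, 6)), b). Substituting into the earlier binding gives Y2 := g(branch(nil, unit, 6)).
Delete trivial equation true = true.
Decompose node/3: unit = unit,  Z = g(branch(nil, unit, 6)),  b = b.
Delete trivial equation unit = unit.
Bind Z := g(branch(nil, unit, 6)); no other remaining equation mentions Z.
Delete trivial equation b = b.
Delete trivial equation b = b.
MGU = { Y2 ↦ g(branch(nil, unit, 6)), M ↦ nil, Z ↦ g(branch(nil, unit, 6)) }, so Z ↦ g(branch(nil, unit, 6)).

g(branch(nil, unit, 6))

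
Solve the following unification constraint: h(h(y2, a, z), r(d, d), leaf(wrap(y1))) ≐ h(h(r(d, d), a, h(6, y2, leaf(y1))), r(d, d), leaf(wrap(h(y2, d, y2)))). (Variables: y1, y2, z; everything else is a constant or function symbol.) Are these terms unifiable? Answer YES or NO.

YES

Decompose h/3: h(y2, a, z) ≐ h(r(d, d), a, h(6, y2, leaf(y1))),  r(d, d) ≐ r(d, d),  leaf(wrap(y1)) ≐ leaf(wrap(h(y2, d, y2))).
Decompose h/3: y2 ≐ r(d, d),  a ≐ a,  z ≐ h(6, y2, leaf(y1)).
Bind y2 := r(d, d); substituting into the 2 remaining equations that mention y2 gives: z ≐ h(6, r(d, d), leaf(y1)),  leaf(wrap(y1)) ≐ leaf(wrap(h(r(d, d), d, r(d, d)))).
Delete trivial equation a ≐ a.
Bind z := h(6, r(d, d), leaf(y1)); no other remaining equation mentions z.
Delete trivial equation r(d, d) ≐ r(d, d).
Decompose leaf/1: wrap(y1) ≐ wrap(h(r(d, d), d, r(d, d))).
Decompose wrap/1: y1 ≐ h(r(d, d), d, r(d, d)).
Bind y1 := h(r(d, d), d, r(d, d)). Substituting into the earlier binding gives z := h(6, r(d, d), leaf(h(r(d, d), d, r(d, d)))).
No equations remain and no clash or occurs-check failure arose, so a unifier exists.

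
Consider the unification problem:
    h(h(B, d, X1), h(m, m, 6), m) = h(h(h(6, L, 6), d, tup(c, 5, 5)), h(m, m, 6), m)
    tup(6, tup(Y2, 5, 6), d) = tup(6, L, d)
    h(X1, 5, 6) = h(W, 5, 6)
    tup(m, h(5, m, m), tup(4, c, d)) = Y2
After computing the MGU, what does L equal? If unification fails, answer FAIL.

Decompose h/3: h(B, d, X1) = h(h(6, L, 6), d, tup(c, 5, 5)),  h(m, m, 6) = h(m, m, 6),  m = m.
Decompose h/3: B = h(6, L, 6),  d = d,  X1 = tup(c, 5, 5).
Bind B := h(6, L, 6); no other remaining equation mentions B.
Delete trivial equation d = d.
Bind X1 := tup(c, 5, 5); substituting into the one remaining equation that mentions X1 gives: h(tup(c, 5, 5), 5, 6) = h(W, 5, 6).
Delete trivial equation h(m, m, 6) = h(m, m, 6).
Delete trivial equation m = m.
Decompose tup/3: 6 = 6,  tup(Y2, 5, 6) = L,  d = d.
Delete trivial equation 6 = 6.
Bind L := tup(Y2, 5, 6); no other remaining equation mentions L. Substituting into the earlier binding gives B := h(6, tup(Y2, 5, 6), 6).
Delete trivial equation d = d.
Decompose h/3: tup(c, 5, 5) = W,  5 = 5,  6 = 6.
Bind W := tup(c, 5, 5); no other remaining equation mentions W.
Delete trivial equation 5 = 5.
Delete trivial equation 6 = 6.
Bind Y2 := tup(m, h(5, m, m), tup(4, c, d)). Substituting into the earlier bindings gives B := h(6, tup(tup(m, h(5, m, m), tup(4, c, d)), 5, 6), 6), L := tup(tup(m, h(5, m, m), tup(4, c, d)), 5, 6).
MGU = { B := h(6, tup(tup(m, h(5, m, m), tup(4, c, d)), 5, 6), 6), X1 := tup(c, 5, 5), L := tup(tup(m, h(5, m, m), tup(4, c, d)), 5, 6), W := tup(c, 5, 5), Y2 := tup(m, h(5, m, m), tup(4, c, d)) }, so L := tup(tup(m, h(5, m, m), tup(4, c, d)), 5, 6).

tup(tup(m, h(5, m, m), tup(4, c, d)), 5, 6)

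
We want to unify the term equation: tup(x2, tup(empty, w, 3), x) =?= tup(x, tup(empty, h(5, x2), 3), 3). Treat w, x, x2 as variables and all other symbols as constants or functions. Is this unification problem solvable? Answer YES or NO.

YES

Decompose tup/3: x2 =?= x,  tup(empty, w, 3) =?= tup(empty, h(5, x2), 3),  x =?= 3.
Bind x2 := x; substituting into the one remaining equation that mentions x2 gives: tup(empty, w, 3) =?= tup(empty, h(5, x), 3).
Decompose tup/3: empty =?= empty,  w =?= h(5, x),  3 =?= 3.
Delete trivial equation empty =?= empty.
Bind w := h(5, x); no other remaining equation mentions w.
Delete trivial equation 3 =?= 3.
Bind x := 3. Substituting into the earlier bindings gives x2 := 3, w := h(5, 3).
No equations remain and no clash or occurs-check failure arose, so a unifier exists.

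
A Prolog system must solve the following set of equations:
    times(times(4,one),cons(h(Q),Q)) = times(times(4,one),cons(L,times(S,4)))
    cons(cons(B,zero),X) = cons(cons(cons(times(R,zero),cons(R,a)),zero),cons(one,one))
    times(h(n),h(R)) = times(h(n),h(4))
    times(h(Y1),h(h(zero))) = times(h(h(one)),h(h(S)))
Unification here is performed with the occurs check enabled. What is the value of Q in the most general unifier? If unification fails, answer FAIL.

times(zero,4)

Decompose times/2: times(4,one) = times(4,one),  cons(h(Q),Q) = cons(L,times(S,4)).
Delete trivial equation times(4,one) = times(4,one).
Decompose cons/2: h(Q) = L,  Q = times(S,4).
Bind L := h(Q); no other remaining equation mentions L.
Bind Q := times(S,4); no other remaining equation mentions Q. Substituting into the earlier binding gives L := h(times(S,4)).
Decompose cons/2: cons(B,zero) = cons(cons(times(R,zero),cons(R,a)),zero),  X = cons(one,one).
Decompose cons/2: B = cons(times(R,zero),cons(R,a)),  zero = zero.
Bind B := cons(times(R,zero),cons(R,a)); no other remaining equation mentions B.
Delete trivial equation zero = zero.
Bind X := cons(one,one); no other remaining equation mentions X.
Decompose times/2: h(n) = h(n),  h(R) = h(4).
Delete trivial equation h(n) = h(n).
Decompose h/1: R = 4.
Bind R := 4; no other remaining equation mentions R. Substituting into the earlier binding gives B := cons(times(4,zero),cons(4,a)).
Decompose times/2: h(Y1) = h(h(one)),  h(h(zero)) = h(h(S)).
Decompose h/1: Y1 = h(one).
Bind Y1 := h(one); no other remaining equation mentions Y1.
Decompose h/1: h(zero) = h(S).
Decompose h/1: zero = S.
Bind S := zero. Substituting into the earlier bindings gives L := h(times(zero,4)), Q := times(zero,4).
MGU = { L -> h(times(zero,4)), Q -> times(zero,4), B -> cons(times(4,zero),cons(4,a)), X -> cons(one,one), R -> 4, Y1 -> h(one), S -> zero }, so Q -> times(zero,4).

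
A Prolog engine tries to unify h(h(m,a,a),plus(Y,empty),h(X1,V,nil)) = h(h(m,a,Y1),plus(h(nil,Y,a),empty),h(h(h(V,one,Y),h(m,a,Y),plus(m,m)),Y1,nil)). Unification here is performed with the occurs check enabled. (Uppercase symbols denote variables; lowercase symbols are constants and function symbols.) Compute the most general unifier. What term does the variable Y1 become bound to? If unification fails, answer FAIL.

Decompose h/3: h(m,a,a) = h(m,a,Y1),  plus(Y,empty) = plus(h(nil,Y,a),empty),  h(X1,V,nil) = h(h(h(V,one,Y),h(m,a,Y),plus(m,m)),Y1,nil).
Decompose h/3: m = m,  a = a,  a = Y1.
Delete trivial equation m = m.
Delete trivial equation a = a.
Bind Y1 := a; substituting into the one remaining equation that mentions Y1 gives: h(X1,V,nil) = h(h(h(V,one,Y),h(m,a,Y),plus(m,m)),a,nil).
Decompose plus/2: Y = h(nil,Y,a),  empty = empty.
Occurs check fails: Y occurs in h(nil,Y,a); the equation Y = h(nil,Y,a) has no finite solution.

FAIL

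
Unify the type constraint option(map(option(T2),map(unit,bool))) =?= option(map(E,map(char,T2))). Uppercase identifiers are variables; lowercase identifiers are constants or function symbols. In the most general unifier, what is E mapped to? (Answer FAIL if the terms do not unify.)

FAIL

Decompose option/1: map(option(T2),map(unit,bool)) =?= map(E,map(char,T2)).
Decompose map/2: option(T2) =?= E,  map(unit,bool) =?= map(char,T2).
Bind E := option(T2); no other remaining equation mentions E.
Decompose map/2: unit =?= char,  bool =?= T2.
Clash: constants unit and char differ; no unifier exists.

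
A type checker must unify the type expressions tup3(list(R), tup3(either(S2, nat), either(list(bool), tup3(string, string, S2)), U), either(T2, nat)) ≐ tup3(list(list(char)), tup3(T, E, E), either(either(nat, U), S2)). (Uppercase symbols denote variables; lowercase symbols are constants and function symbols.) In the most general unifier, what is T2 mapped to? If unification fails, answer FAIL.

either(nat, either(list(bool), tup3(string, string, nat)))

Decompose tup3/3: list(R) ≐ list(list(char)),  tup3(either(S2, nat), either(list(bool), tup3(string, string, S2)), U) ≐ tup3(T, E, E),  either(T2, nat) ≐ either(either(nat, U), S2).
Decompose list/1: R ≐ list(char).
Bind R := list(char); no other remaining equation mentions R.
Decompose tup3/3: either(S2, nat) ≐ T,  either(list(bool), tup3(string, string, S2)) ≐ E,  U ≐ E.
Bind T := either(S2, nat); no other remaining equation mentions T.
Bind E := either(list(bool), tup3(string, string, S2)); substituting into the one remaining equation that mentions E gives: U ≐ either(list(bool), tup3(string, string, S2)).
Bind U := either(list(bool), tup3(string, string, S2)); substituting into the remaining equation gives: either(T2, nat) ≐ either(either(nat, either(list(bool), tup3(string, string, S2))), S2).
Decompose either/2: T2 ≐ either(nat, either(list(bool), tup3(string, string, S2))),  nat ≐ S2.
Bind T2 := either(nat, either(list(bool), tup3(string, string, S2))); no other remaining equation mentions T2.
Bind S2 := nat. Substituting into the earlier bindings gives T := either(nat, nat), E := either(list(bool), tup3(string, string, nat)), U := either(list(bool), tup3(string, string, nat)), T2 := either(nat, either(list(bool), tup3(string, string, nat))).
MGU = { R ↦ list(char), T ↦ either(nat, nat), E ↦ either(list(bool), tup3(string, string, nat)), U ↦ either(list(bool), tup3(string, string, nat)), T2 ↦ either(nat, either(list(bool), tup3(string, string, nat))), S2 ↦ nat }, so T2 ↦ either(nat, either(list(bool), tup3(string, string, nat))).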